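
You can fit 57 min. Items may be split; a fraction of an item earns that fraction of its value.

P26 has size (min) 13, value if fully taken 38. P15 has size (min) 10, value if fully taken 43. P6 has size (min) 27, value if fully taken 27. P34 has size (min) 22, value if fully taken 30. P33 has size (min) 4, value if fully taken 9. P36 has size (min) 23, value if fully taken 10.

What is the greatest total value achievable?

128

Sort by value density: P15 43/10≈4.3, P26 38/13≈2.92, P33 9/4≈2.25, P34 30/22≈1.36, P6 27/27≈1, P36 10/23≈0.435.
P15: take in full, 10 min for value 43 — 47 left.
All 13 min of P26 fit (value 38) — 34 remain.
Take all of P33 (4 min, value 9) — 30 min left.
All 22 min of P34 fit (value 30) — 8 remain.
Fill the last 8 min with part of P6: 8/27 of it earns 8.
Total value = 128.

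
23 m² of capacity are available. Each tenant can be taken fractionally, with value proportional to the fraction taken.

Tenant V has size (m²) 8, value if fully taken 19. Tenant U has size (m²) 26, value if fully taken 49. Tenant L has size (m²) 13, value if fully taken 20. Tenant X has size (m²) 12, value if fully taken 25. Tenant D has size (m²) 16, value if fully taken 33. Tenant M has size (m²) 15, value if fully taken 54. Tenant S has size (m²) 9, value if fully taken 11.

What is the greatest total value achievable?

Sort by value density: Tenant M 54/15≈3.6, Tenant V 19/8≈2.38, Tenant X 25/12≈2.08, Tenant D 33/16≈2.06, Tenant U 49/26≈1.88, Tenant L 20/13≈1.54, Tenant S 11/9≈1.22.
Take all of Tenant M (15 m², value 54) ; 8 m² left.
All 8 m² of Tenant V fit (value 19) ; 0 remain.
Total value = 73.

73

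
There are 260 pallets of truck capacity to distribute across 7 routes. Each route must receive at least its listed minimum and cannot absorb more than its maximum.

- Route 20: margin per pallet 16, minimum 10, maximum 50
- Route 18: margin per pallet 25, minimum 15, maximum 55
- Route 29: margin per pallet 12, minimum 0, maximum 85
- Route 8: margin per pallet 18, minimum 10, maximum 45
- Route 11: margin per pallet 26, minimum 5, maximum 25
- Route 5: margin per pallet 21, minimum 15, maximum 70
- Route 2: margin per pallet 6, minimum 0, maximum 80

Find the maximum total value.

5285

Meeting every minimum uses 10+15+0+10+5+15+0 = 55 pallets, leaving 205.
Highest margin per pallet first: Route 11 26 > Route 18 25 > Route 5 21 > Route 8 18 > Route 20 16 > Route 29 12 > Route 2 6.
Route 11: +20 to 25 (cap) → 185 left.
Give Route 18 40 more to hit its cap of 55 → 145 left.
Route 5: +55 to 70 (cap) → 90 left.
Give Route 8 35 more to hit its cap of 45 → 55 left.
Route 20: +40 to 50 (cap) → 15 left.
Route 29 has room for 85 more but only 15 remain, so it gets 15.
Total = 16×50 + 25×55 + 12×15 + 18×45 + 26×25 + 21×70 = 5285.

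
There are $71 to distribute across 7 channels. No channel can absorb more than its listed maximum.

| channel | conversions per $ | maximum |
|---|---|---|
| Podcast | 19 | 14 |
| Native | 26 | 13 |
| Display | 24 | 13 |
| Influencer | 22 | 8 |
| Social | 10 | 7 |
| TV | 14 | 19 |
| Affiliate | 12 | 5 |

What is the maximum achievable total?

Highest conversions per $ first: Native 26 > Display 24 > Influencer 22 > Podcast 19 > TV 14 > Affiliate 12 > Social 10.
Native takes 13 to reach its cap of 13 — 58 left.
Give Display 13 to hit its cap of 13 — 45 left.
Give Influencer 8 to hit its cap of 8 — 37 left.
Podcast takes 14 to reach its cap of 14 — 23 left.
TV takes 19 to reach its cap of 19 — 4 left.
Affiliate: +4 (room for 5) → 4. Pool exhausted.
Total = 19×14 + 26×13 + 24×13 + 22×8 + 14×19 + 12×4 = 1406.

1406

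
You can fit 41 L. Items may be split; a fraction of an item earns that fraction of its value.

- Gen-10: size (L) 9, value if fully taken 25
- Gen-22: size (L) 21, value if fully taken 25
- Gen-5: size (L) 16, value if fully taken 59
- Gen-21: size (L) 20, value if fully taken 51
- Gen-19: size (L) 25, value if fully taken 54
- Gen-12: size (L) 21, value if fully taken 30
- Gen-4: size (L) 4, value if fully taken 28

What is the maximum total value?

142.6

Sort by value density: Gen-4 28/4≈7, Gen-5 59/16≈3.69, Gen-10 25/9≈2.78, Gen-21 51/20≈2.55, Gen-19 54/25≈2.16, Gen-12 30/21≈1.43, Gen-22 25/21≈1.19.
Gen-4: take in full, 4 L for value 28 — 37 left.
Take all of Gen-5 (16 L, value 59) — 21 L left.
Gen-10: take in full, 9 L for value 25 — 12 left.
12 L left: a 12/20 share of Gen-21 gives 51×12/20 = 30.6.
Total value = 142.6.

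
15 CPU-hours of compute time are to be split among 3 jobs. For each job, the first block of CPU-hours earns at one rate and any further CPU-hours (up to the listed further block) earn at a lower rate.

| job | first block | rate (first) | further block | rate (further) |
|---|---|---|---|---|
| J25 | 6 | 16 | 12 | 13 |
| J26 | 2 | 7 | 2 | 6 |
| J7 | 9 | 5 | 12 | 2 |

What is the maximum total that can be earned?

Rank every tier by rate: J25/tier1 16 > J25/tier2 13 > J26/tier1 7 > J26/tier2 6 > J7/tier1 5 > J7/tier2 2.
J25/tier1 (16): +6 — 9 left.
9 remain; put them into J25 tier2 at 13.
Total = 16×6 + 13×9 = 213.

213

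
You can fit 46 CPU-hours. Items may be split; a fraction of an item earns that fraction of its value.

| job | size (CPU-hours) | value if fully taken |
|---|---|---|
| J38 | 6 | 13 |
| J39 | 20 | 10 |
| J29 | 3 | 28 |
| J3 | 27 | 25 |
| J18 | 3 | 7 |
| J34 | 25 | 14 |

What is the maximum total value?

Best value per unit of size first: J29 28/3≈9.33, J18 7/3≈2.33, J38 13/6≈2.17, J3 25/27≈0.926, J34 14/25≈0.56, J39 10/20≈0.5.
All 3 CPU-hours of J29 fit (value 28) ; 43 remain.
All 3 CPU-hours of J18 fit (value 7) ; 40 remain.
Take all of J38 (6 CPU-hours, value 13) ; 34 CPU-hours left.
All 27 CPU-hours of J3 fit (value 25) ; 7 remain.
Only 7 CPU-hours remain; take 7/25 of J34 for value 14×7/25 = 3.92.
Total value = 76.92.

76.92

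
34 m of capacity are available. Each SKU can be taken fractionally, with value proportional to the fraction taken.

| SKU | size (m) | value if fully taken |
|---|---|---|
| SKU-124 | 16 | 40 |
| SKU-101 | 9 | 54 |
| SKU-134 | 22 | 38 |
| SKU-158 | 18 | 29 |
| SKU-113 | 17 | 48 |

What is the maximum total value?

122

Sort by value density: SKU-101 54/9≈6, SKU-113 48/17≈2.82, SKU-124 40/16≈2.5, SKU-134 38/22≈1.73, SKU-158 29/18≈1.61.
All 9 m of SKU-101 fit (value 54) ; 25 remain.
Take all of SKU-113 (17 m, value 48) ; 8 m left.
Only 8 m remain; take 8/16 of SKU-124 for value 40×8/16 = 20.
Total value = 122.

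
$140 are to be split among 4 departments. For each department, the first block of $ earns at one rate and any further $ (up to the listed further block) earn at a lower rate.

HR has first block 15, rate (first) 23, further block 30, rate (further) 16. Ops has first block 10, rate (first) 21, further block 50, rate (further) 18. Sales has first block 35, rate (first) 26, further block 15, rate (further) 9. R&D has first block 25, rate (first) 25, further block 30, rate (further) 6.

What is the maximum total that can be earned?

3070

Treat each block as its own option and order by rate: Sales/first 26 > R&D/first 25 > HR/first 23 > Ops/first 21 > Ops/second 18 > HR/second 16 > Sales/second 9 > R&D/second 6.
Fill Sales first block (35 at 26) — 105 left.
R&D first at 25: fill all 25 — 80 left.
Fill HR first block (15 at 23) — 65 left.
Ops first at 21: fill all 10 — 55 left.
Ops second at 18: fill all 50 — 5 left.
5 remain; put them into HR second at 16.
Total = 26×35 + 25×25 + 23×15 + 21×10 + 18×50 + 16×5 = 3070.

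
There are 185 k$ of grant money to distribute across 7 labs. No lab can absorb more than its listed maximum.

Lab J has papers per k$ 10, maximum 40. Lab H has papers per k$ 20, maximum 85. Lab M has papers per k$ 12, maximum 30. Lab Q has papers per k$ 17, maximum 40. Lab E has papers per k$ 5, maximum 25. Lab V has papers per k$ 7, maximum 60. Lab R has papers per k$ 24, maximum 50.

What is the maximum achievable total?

3700

Order the labs by papers per k$: Lab R 24 > Lab H 20 > Lab Q 17 > Lab M 12 > Lab J 10 > Lab V 7 > Lab E 5.
Lab R: +50 to 50 (cap) ; 135 left.
Lab H takes 85 to reach its cap of 85 ; 50 left.
Give Lab Q 40 to hit its cap of 40 ; 10 left.
Lab M: +10 (room for 30) → 10. Pool exhausted.
Total = 20×85 + 12×10 + 17×40 + 24×50 = 3700.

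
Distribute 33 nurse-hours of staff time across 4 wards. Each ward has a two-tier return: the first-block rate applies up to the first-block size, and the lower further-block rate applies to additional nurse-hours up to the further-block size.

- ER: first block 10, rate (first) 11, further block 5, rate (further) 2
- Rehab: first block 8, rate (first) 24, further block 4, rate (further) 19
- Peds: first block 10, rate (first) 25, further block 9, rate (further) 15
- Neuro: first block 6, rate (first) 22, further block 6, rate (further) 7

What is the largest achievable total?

725

Rank every tier by rate: Peds/tier1 25 > Rehab/tier1 24 > Neuro/tier1 22 > Rehab/tier2 19 > Peds/tier2 15 > ER/tier1 11 > Neuro/tier2 7 > ER/tier2 2.
Peds/tier1 (25): +10 — 23 left.
Fill Rehab tier1 block (8 at 24) — 15 left.
Neuro tier1 at 22: fill all 6 — 9 left.
Rehab tier2 at 19: fill all 4 — 5 left.
5 remain; put them into Peds tier2 at 15.
Total = 25×10 + 24×8 + 22×6 + 19×4 + 15×5 = 725.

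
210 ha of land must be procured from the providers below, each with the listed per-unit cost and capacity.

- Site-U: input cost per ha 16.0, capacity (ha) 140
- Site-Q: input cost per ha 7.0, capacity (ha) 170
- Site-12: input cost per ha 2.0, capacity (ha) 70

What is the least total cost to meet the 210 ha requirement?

Use providers in increasing cost order.
Site-12 (2.0): use full 70 ; 140 ha to go.
Site-Q at 7.0: take 140 of its 170 ; requirement met.
Site-U: unused.
Cost = 70×2.0 + 140×7.0 = 1120.

1120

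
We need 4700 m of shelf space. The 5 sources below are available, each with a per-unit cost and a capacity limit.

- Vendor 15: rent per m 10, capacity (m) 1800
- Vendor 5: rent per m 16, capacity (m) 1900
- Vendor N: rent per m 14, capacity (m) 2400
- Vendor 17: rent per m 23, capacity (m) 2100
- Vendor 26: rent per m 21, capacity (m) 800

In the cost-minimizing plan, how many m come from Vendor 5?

500

Use sources in increasing cost order.
Vendor 15 at 10: take all 1800 m ; 2900 still needed.
Vendor N at 14: take all 2400 m ; 500 still needed.
Vendor 5 at 16: take 500 of its 1900 ; requirement met.
Vendor 26, Vendor 17: unused.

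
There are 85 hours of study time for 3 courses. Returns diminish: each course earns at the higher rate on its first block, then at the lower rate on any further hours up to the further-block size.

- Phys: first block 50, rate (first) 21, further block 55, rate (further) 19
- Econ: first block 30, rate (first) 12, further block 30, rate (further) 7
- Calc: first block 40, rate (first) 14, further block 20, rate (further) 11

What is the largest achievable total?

1715

Treat each block as its own option and order by rate: Phys/tier1 21 > Phys/tier2 19 > Calc/tier1 14 > Econ/tier1 12 > Calc/tier2 11 > Econ/tier2 7.
Phys tier1 at 21: fill all 50 ; 35 left.
Phys tier2 at 19: only 35 left, fill 35.
Total = 21×50 + 19×35 = 1715.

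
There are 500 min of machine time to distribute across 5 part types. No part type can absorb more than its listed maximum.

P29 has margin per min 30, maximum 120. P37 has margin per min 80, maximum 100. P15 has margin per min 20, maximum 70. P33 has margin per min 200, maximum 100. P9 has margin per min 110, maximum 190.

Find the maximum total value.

52200

Order the part types by margin per min: P33 200 > P9 110 > P37 80 > P29 30 > P15 20.
P33: +100 to 100 (cap) → 400 left.
P9 takes 190 to reach its cap of 190 → 210 left.
Give P37 100 to hit its cap of 100 → 110 left.
Only 110 left; P29 takes them to reach 110.
Total = 30×110 + 80×100 + 200×100 + 110×190 = 52200.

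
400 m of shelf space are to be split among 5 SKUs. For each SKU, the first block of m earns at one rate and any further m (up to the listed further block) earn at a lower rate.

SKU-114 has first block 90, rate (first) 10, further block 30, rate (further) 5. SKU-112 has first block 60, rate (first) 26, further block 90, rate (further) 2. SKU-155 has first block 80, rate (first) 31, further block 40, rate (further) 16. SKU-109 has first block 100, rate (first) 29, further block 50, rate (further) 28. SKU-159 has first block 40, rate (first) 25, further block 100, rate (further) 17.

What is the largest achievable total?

10530

Rank every tier by rate: SKU-155/first 31 > SKU-109/first 29 > SKU-109/second 28 > SKU-112/first 26 > SKU-159/first 25 > SKU-159/second 17 > SKU-155/second 16 > SKU-114/first 10 > SKU-114/second 5 > SKU-112/second 2.
SKU-155/first (31): +80 ; 320 left.
SKU-109/first (29): +100 ; 220 left.
Fill SKU-109 second block (50 at 28) ; 170 left.
SKU-112 first at 26: fill all 60 ; 110 left.
SKU-159 first at 25: fill all 40 ; 70 left.
70 remain; put them into SKU-159 second at 17.
Total = 31×80 + 29×100 + 28×50 + 26×60 + 25×40 + 17×70 = 10530.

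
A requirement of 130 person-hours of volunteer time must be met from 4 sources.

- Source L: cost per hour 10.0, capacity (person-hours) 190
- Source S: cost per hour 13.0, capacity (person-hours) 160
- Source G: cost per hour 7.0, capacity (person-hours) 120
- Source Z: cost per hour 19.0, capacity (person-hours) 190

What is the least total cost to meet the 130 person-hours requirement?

Cheapest first:
Source G at 7.0: take all 120 person-hours — 10 still needed.
Source L (10.0): take the remaining 10 — done.
Source S, Source Z: unused.
Cost = 120×7.0 + 10×10.0 = 940.

940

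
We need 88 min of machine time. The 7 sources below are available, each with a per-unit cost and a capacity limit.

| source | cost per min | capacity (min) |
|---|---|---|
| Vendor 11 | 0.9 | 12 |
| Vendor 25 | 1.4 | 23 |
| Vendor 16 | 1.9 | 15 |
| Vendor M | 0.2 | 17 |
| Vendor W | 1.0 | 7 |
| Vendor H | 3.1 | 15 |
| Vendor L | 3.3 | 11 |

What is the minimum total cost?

Cheapest first:
Take 17 from Vendor M at 0.2 → need 71 more.
Take 12 from Vendor 11 at 0.9 → need 59 more.
Vendor W (1.0): use full 7 → 52 min to go.
Vendor 25 at 1.4: take all 23 min → 29 still needed.
Vendor 16 at 1.9: take all 15 min → 14 still needed.
Take 14 from Vendor H at 3.1 to finish.
Vendor L: unused.
Cost = 17×0.2 + 12×0.9 + 7×1.0 + 23×1.4 + 15×1.9 + 14×3.1 = 125.3.

125.3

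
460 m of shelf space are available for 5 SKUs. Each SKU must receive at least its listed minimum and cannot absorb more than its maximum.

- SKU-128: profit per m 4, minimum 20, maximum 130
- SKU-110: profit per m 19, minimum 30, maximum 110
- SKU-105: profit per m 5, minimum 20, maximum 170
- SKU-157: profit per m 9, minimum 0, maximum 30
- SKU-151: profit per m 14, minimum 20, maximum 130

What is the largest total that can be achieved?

Meeting every minimum uses 20+30+20+0+20 = 90 m, leaving 370.
Rank by profit per m: SKU-110 19 > SKU-151 14 > SKU-157 9 > SKU-105 5 > SKU-128 4.
SKU-110 takes 80 more to reach its cap of 110 ; 290 left.
SKU-151 takes 110 more to reach its cap of 130 ; 180 left.
SKU-157 takes 30 more to reach its cap of 30 ; 150 left.
SKU-105: +150 to 170 (cap) ; 0 left.
Total = 4×20 + 19×110 + 5×170 + 9×30 + 14×130 = 5110.

5110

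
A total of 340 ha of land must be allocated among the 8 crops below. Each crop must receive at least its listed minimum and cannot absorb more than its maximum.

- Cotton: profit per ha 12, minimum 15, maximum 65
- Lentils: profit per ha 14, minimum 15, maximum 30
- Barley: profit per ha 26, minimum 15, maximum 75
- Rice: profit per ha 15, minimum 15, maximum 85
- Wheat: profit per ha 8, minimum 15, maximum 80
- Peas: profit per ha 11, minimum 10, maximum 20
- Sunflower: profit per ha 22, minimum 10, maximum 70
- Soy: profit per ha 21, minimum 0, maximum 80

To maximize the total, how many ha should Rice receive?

60

Meeting every minimum uses 15+15+15+15+15+10+10+0 = 95 ha, leaving 245.
Order the crops by profit per ha: Barley 26 > Sunflower 22 > Soy 21 > Rice 15 > Lentils 14 > Cotton 12 > Peas 11 > Wheat 8.
Barley takes 60 more to reach its cap of 75 → 185 left.
Sunflower: +60 to 70 (cap) → 125 left.
Give Soy 80 more to hit its cap of 80 → 45 left.
Rice: +45 (room for 70) → 60. Pool exhausted.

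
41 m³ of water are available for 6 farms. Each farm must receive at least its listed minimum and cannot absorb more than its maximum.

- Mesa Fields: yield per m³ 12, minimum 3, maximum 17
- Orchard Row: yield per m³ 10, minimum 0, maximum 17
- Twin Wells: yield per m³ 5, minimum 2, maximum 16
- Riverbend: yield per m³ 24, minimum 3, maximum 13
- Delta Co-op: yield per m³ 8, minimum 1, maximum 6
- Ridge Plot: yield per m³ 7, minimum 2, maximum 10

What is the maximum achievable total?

608

Meeting every minimum uses 3+0+2+3+1+2 = 11 m³, leaving 30.
Highest yield per m³ first: Riverbend 24 > Mesa Fields 12 > Orchard Row 10 > Delta Co-op 8 > Ridge Plot 7 > Twin Wells 5.
Riverbend: +10 to 13 (cap) — 20 left.
Mesa Fields: +14 to 17 (cap) — 6 left.
Orchard Row has room for 17 more but only 6 remain, so it gets 6.
Total = 12×17 + 10×6 + 5×2 + 24×13 + 8×1 + 7×2 = 608.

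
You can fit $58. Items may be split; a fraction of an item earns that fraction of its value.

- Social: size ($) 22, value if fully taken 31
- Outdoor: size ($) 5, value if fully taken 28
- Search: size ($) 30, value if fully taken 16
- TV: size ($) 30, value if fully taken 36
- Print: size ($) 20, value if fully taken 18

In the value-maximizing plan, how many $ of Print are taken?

1

Sort by value density: Outdoor 28/5≈5.6, Social 31/22≈1.41, TV 36/30≈1.2, Print 18/20≈0.9, Search 16/30≈0.533.
Outdoor: take in full, 5 $ for value 28 ; 53 left.
Take all of Social (22 $, value 31) ; 31 $ left.
Take all of TV (30 $, value 36) ; 1 $ left.
Only 1 $ remain; take 1/20 of Print for value 18×1/20 = 0.9.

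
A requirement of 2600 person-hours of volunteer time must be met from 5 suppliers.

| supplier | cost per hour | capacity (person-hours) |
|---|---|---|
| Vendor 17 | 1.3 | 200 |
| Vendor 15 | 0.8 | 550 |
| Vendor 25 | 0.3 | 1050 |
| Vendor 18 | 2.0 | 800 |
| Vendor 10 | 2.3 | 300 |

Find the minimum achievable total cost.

2615

Use suppliers in increasing cost order.
Vendor 25 (0.3): use full 1050 — 1550 person-hours to go.
Vendor 15 (0.8): use full 550 — 1000 person-hours to go.
Vendor 17 at 1.3: take all 200 person-hours — 800 still needed.
Vendor 18 (2.0): use full 800 — 0 person-hours to go.
Vendor 10: unused.
Cost = 1050×0.3 + 550×0.8 + 200×1.3 + 800×2.0 = 2615.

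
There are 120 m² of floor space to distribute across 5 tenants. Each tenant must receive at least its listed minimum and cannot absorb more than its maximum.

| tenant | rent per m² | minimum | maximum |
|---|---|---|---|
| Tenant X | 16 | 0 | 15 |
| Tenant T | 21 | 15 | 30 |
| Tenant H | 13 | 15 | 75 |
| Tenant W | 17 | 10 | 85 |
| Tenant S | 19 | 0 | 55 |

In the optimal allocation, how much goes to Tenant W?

Meeting every minimum uses 0+15+15+10+0 = 40 m², leaving 80.
Rank by rent per m²: Tenant T 21 > Tenant S 19 > Tenant W 17 > Tenant X 16 > Tenant H 13.
Tenant T: +15 to 30 (cap) → 65 left.
Give Tenant S 55 more to hit its cap of 55 → 10 left.
Only 10 left; Tenant W takes them to reach 20.

20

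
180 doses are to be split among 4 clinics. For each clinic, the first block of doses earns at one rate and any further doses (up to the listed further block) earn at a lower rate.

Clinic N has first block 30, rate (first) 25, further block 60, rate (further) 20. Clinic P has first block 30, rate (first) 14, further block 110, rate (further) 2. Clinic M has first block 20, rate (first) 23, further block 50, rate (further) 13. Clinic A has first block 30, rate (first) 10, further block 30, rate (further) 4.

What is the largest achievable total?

Treat each block as its own option and order by rate: Clinic N/tier1 25 > Clinic M/tier1 23 > Clinic N/tier2 20 > Clinic P/tier1 14 > Clinic M/tier2 13 > Clinic A/tier1 10 > Clinic A/tier2 4 > Clinic P/tier2 2.
Clinic N tier1 at 25: fill all 30 ; 150 left.
Clinic M tier1 at 23: fill all 20 ; 130 left.
Fill Clinic N tier2 block (60 at 20) ; 70 left.
Fill Clinic P tier1 block (30 at 14) ; 40 left.
Clinic M tier2 at 13: only 40 left, fill 40.
Total = 25×30 + 23×20 + 20×60 + 14×30 + 13×40 = 3350.

3350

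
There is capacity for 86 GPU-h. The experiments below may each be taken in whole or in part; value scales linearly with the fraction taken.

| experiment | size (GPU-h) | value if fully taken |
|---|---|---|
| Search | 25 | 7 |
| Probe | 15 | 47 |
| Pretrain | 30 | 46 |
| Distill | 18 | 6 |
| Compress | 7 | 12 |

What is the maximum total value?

115.48

Rank by value-to-size ratio: Probe 47/15≈3.13, Compress 12/7≈1.71, Pretrain 46/30≈1.53, Distill 6/18≈0.333, Search 7/25≈0.28.
All 15 GPU-h of Probe fit (value 47) — 71 remain.
Take all of Compress (7 GPU-h, value 12) — 64 GPU-h left.
All 30 GPU-h of Pretrain fit (value 46) — 34 remain.
Distill: take in full, 18 GPU-h for value 6 — 16 left.
Fill the last 16 GPU-h with part of Search: 16/25 of it earns 4.48.
Total value = 115.48.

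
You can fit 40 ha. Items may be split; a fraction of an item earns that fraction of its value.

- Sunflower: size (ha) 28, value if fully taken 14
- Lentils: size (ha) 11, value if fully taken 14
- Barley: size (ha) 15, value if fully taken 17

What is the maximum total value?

Sort by value density: Lentils 14/11≈1.27, Barley 17/15≈1.13, Sunflower 14/28≈0.5.
All 11 ha of Lentils fit (value 14) ; 29 remain.
All 15 ha of Barley fit (value 17) ; 14 remain.
14 ha left: a 14/28 share of Sunflower gives 14×14/28 = 7.
Total value = 38.

38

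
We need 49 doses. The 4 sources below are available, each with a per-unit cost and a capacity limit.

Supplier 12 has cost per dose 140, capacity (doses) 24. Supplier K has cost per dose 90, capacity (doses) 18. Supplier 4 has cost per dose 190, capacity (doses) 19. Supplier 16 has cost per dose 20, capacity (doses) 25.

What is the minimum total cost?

Use sources in increasing cost order.
Supplier 16 (20): use full 25 ; 24 doses to go.
Supplier K at 90: take all 18 doses ; 6 still needed.
Take 6 from Supplier 12 at 140 to finish.
Supplier 4: unused.
Cost = 25×20 + 18×90 + 6×140 = 2960.

2960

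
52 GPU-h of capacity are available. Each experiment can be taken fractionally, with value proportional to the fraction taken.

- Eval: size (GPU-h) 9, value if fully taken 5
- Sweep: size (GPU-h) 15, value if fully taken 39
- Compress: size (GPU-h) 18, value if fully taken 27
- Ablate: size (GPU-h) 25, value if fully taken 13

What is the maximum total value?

76.2

Sort by value density: Sweep 39/15≈2.6, Compress 27/18≈1.5, Eval 5/9≈0.556, Ablate 13/25≈0.52.
Sweep: take in full, 15 GPU-h for value 39 → 37 left.
All 18 GPU-h of Compress fit (value 27) → 19 remain.
All 9 GPU-h of Eval fit (value 5) → 10 remain.
10 GPU-h left: a 10/25 share of Ablate gives 13×10/25 = 5.2.
Total value = 76.2.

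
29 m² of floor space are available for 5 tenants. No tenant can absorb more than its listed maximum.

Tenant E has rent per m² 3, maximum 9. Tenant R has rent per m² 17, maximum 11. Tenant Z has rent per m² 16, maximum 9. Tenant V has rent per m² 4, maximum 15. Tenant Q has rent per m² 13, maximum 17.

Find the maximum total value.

Order the tenants by rent per m²: Tenant R 17 > Tenant Z 16 > Tenant Q 13 > Tenant V 4 > Tenant E 3.
Give Tenant R 11 to hit its cap of 11 ; 18 left.
Give Tenant Z 9 to hit its cap of 9 ; 9 left.
Only 9 left; Tenant Q takes them to reach 9.
Total = 17×11 + 16×9 + 13×9 = 448.

448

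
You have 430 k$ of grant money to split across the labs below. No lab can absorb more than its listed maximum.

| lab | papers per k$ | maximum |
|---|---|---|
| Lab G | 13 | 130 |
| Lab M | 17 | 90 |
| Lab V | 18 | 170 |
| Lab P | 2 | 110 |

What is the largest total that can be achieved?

6360

Order the labs by papers per k$: Lab V 18 > Lab M 17 > Lab G 13 > Lab P 2.
Lab V takes 170 to reach its cap of 170 — 260 left.
Give Lab M 90 to hit its cap of 90 — 170 left.
Lab G takes 130 to reach its cap of 130 — 40 left.
Lab P: +40 (room for 110) → 40. Pool exhausted.
Total = 13×130 + 17×90 + 18×170 + 2×40 = 6360.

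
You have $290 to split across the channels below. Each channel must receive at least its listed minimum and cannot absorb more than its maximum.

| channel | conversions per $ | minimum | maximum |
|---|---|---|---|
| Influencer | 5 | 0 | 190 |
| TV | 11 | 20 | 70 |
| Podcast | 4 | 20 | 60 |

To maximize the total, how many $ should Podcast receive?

Meeting every minimum uses 0+20+20 = 40 $, leaving 250.
Highest conversions per $ first: TV 11 > Influencer 5 > Podcast 4.
Give TV 50 more to hit its cap of 70 — 200 left.
Give Influencer 190 more to hit its cap of 190 — 10 left.
Podcast has room for 40 more but only 10 remain, so it gets 30.

30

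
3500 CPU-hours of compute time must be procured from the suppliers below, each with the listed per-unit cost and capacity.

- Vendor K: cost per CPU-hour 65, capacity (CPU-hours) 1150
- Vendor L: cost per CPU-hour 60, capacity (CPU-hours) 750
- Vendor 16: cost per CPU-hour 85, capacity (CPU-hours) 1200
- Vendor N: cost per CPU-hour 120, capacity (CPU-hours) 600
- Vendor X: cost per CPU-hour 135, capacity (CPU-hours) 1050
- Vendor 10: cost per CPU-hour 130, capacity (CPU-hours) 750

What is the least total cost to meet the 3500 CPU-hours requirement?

Fill from the cheapest supplier first.
Take 750 from Vendor L at 60 ; need 2750 more.
Take 1150 from Vendor K at 65 ; need 1600 more.
Take 1200 from Vendor 16 at 85 ; need 400 more.
Vendor N (120): take the remaining 400 ; done.
Vendor 10, Vendor X: unused.
Cost = 750×60 + 1150×65 + 1200×85 + 400×120 = 269750.

269750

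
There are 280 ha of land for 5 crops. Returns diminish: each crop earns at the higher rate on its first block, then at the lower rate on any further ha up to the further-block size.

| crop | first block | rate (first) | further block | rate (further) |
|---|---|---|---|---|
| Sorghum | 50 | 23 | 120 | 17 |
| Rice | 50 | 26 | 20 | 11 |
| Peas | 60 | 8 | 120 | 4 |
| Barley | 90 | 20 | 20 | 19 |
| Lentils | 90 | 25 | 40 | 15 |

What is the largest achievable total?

6500

Treat each block as its own option and order by rate: Rice/T1 26 > Lentils/T1 25 > Sorghum/T1 23 > Barley/T1 20 > Barley/T2 19 > Sorghum/T2 17 > Lentils/T2 15 > Rice/T2 11 > Peas/T1 8 > Peas/T2 4.
Rice/T1 (26): +50 ; 230 left.
Lentils/T1 (25): +90 ; 140 left.
Sorghum T1 at 23: fill all 50 ; 90 left.
Barley/T1 (20): +90 ; 0 left.
Total = 26×50 + 25×90 + 23×50 + 20×90 = 6500.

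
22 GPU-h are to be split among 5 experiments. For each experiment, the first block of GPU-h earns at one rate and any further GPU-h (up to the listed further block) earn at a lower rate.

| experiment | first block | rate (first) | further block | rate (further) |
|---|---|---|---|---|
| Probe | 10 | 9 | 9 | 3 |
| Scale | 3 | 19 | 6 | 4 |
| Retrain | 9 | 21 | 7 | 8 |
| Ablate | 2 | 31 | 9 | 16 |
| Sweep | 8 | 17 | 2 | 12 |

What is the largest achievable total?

Rank every tier by rate: Ablate/tier1 31 > Retrain/tier1 21 > Scale/tier1 19 > Sweep/tier1 17 > Ablate/tier2 16 > Sweep/tier2 12 > Probe/tier1 9 > Retrain/tier2 8 > Scale/tier2 4 > Probe/tier2 3.
Fill Ablate tier1 block (2 at 31) → 20 left.
Retrain/tier1 (21): +9 → 11 left.
Fill Scale tier1 block (3 at 19) → 8 left.
Sweep/tier1 (17): +8 → 0 left.
Total = 31×2 + 21×9 + 19×3 + 17×8 = 444.

444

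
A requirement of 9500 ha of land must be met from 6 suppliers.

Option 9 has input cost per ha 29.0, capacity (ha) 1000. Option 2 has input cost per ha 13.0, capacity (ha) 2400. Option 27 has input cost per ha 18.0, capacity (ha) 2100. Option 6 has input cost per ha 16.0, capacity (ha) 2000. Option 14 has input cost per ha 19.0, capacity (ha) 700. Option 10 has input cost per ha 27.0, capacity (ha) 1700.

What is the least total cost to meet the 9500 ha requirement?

177600

Use suppliers in increasing cost order.
Option 2 (13.0): use full 2400 ; 7100 ha to go.
Option 6 (16.0): use full 2000 ; 5100 ha to go.
Option 27 at 18.0: take all 2100 ha ; 3000 still needed.
Option 14 at 19.0: take all 700 ha ; 2300 still needed.
Option 10 at 27.0: take all 1700 ha ; 600 still needed.
Take 600 from Option 9 at 29.0 to finish.
Cost = 2400×13.0 + 2000×16.0 + 2100×18.0 + 700×19.0 + 1700×27.0 + 600×29.0 = 177600.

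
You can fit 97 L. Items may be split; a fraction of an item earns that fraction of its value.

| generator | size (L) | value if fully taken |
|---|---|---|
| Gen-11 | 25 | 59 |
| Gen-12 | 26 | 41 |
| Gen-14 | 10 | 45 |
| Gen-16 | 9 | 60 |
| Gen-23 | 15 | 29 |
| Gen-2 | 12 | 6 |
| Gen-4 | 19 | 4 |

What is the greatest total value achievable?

240

Sort by value density: Gen-16 60/9≈6.67, Gen-14 45/10≈4.5, Gen-11 59/25≈2.36, Gen-23 29/15≈1.93, Gen-12 41/26≈1.58, Gen-2 6/12≈0.5, Gen-4 4/19≈0.211.
All 9 L of Gen-16 fit (value 60) ; 88 remain.
Take all of Gen-14 (10 L, value 45) ; 78 L left.
All 25 L of Gen-11 fit (value 59) ; 53 remain.
Take all of Gen-23 (15 L, value 29) ; 38 L left.
Gen-12: take in full, 26 L for value 41 ; 12 left.
All 12 L of Gen-2 fit (value 6) ; 0 remain.
Total value = 240.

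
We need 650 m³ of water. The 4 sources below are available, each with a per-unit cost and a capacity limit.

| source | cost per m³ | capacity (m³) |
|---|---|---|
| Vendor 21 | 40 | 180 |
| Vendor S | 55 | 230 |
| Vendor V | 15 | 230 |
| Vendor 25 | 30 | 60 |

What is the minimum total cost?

22350

Fill from the cheapest source first.
Vendor V (15): use full 230 — 420 m³ to go.
Vendor 25 at 30: take all 60 m³ — 360 still needed.
Vendor 21 at 40: take all 180 m³ — 180 still needed.
Vendor S at 55: take 180 of its 230 — requirement met.
Cost = 230×15 + 60×30 + 180×40 + 180×55 = 22350.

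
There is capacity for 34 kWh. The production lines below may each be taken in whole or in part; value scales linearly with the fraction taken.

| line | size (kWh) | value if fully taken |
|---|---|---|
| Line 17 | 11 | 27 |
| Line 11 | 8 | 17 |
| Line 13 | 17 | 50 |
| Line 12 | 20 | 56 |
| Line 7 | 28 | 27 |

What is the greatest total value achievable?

97.6

Best value per unit of size first: Line 13 50/17≈2.94, Line 12 56/20≈2.8, Line 17 27/11≈2.45, Line 11 17/8≈2.12, Line 7 27/28≈0.964.
Take all of Line 13 (17 kWh, value 50) ; 17 kWh left.
17 kWh left: a 17/20 share of Line 12 gives 56×17/20 = 47.6.
Total value = 97.6.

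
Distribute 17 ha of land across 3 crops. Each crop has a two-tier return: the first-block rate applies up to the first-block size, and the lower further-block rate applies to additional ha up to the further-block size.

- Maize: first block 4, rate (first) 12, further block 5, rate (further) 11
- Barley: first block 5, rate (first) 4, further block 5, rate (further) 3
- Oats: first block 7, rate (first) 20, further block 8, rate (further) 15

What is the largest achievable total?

284

Rank every tier by rate: Oats/tier1 20 > Oats/tier2 15 > Maize/tier1 12 > Maize/tier2 11 > Barley/tier1 4 > Barley/tier2 3.
Oats tier1 at 20: fill all 7 — 10 left.
Oats tier2 at 15: fill all 8 — 2 left.
Maize tier1 at 12: only 2 left, fill 2.
Total = 20×7 + 15×8 + 12×2 = 284.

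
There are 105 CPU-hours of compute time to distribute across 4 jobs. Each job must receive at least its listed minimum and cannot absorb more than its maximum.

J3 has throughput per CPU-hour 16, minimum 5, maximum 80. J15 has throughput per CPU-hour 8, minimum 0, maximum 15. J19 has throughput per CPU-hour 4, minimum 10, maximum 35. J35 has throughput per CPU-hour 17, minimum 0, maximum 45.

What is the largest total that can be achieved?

1605

Meeting every minimum uses 5+0+10+0 = 15 CPU-hours, leaving 90.
Order the jobs by throughput per CPU-hour: J35 17 > J3 16 > J15 8 > J19 4.
J35 takes 45 more to reach its cap of 45 ; 45 left.
J3: +45 (room for 75) → 50. Pool exhausted.
Total = 16×50 + 4×10 + 17×45 = 1605.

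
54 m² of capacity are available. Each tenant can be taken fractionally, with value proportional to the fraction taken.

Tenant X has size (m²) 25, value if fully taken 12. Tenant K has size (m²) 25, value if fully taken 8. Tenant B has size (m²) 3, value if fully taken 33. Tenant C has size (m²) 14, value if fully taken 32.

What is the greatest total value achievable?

Rank by value-to-size ratio: Tenant B 33/3≈11, Tenant C 32/14≈2.29, Tenant X 12/25≈0.48, Tenant K 8/25≈0.32.
Take all of Tenant B (3 m², value 33) → 51 m² left.
All 14 m² of Tenant C fit (value 32) → 37 remain.
All 25 m² of Tenant X fit (value 12) → 12 remain.
12 m² left: a 12/25 share of Tenant K gives 8×12/25 = 3.84.
Total value = 80.84.

80.84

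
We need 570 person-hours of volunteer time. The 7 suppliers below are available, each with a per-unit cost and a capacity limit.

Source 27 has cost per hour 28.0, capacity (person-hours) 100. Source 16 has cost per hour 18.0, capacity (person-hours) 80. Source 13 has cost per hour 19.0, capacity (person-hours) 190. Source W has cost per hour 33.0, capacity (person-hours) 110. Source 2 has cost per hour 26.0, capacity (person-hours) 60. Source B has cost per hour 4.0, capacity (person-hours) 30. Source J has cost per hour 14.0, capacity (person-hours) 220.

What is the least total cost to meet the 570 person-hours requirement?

9550

Use suppliers in increasing cost order.
Source B (4.0): use full 30 ; 540 person-hours to go.
Source J (14.0): use full 220 ; 320 person-hours to go.
Take 80 from Source 16 at 18.0 ; need 240 more.
Source 13 (19.0): use full 190 ; 50 person-hours to go.
Take 50 from Source 2 at 26.0 to finish.
Source 27, Source W: unused.
Cost = 30×4.0 + 220×14.0 + 80×18.0 + 190×19.0 + 50×26.0 = 9550.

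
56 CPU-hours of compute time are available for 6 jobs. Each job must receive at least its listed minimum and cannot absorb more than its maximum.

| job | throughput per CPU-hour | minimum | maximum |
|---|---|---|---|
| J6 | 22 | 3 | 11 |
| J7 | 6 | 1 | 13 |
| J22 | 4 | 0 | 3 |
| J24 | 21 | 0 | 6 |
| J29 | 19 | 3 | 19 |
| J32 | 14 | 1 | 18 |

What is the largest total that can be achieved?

Meeting every minimum uses 3+1+0+0+3+1 = 8 CPU-hours, leaving 48.
Order the jobs by throughput per CPU-hour: J6 22 > J24 21 > J29 19 > J32 14 > J7 6 > J22 4.
J6 takes 8 more to reach its cap of 11 → 40 left.
J24 takes 6 more to reach its cap of 6 → 34 left.
J29: +16 to 19 (cap) → 18 left.
J32: +17 to 18 (cap) → 1 left.
Only 1 left; J7 takes them to reach 2.
Total = 22×11 + 6×2 + 21×6 + 19×19 + 14×18 = 993.

993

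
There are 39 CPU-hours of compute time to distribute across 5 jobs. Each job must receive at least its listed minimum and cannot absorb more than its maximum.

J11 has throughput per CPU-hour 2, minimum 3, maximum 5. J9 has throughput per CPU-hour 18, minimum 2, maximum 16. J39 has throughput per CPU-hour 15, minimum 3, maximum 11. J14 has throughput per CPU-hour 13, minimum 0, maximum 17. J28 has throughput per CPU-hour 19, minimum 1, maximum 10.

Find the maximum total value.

634

Meeting every minimum uses 3+2+3+0+1 = 9 CPU-hours, leaving 30.
Highest throughput per CPU-hour first: J28 19 > J9 18 > J39 15 > J14 13 > J11 2.
Give J28 9 more to hit its cap of 10 — 21 left.
J9 takes 14 more to reach its cap of 16 — 7 left.
J39: +7 (room for 8) → 10. Pool exhausted.
Total = 2×3 + 18×16 + 15×10 + 19×10 = 634.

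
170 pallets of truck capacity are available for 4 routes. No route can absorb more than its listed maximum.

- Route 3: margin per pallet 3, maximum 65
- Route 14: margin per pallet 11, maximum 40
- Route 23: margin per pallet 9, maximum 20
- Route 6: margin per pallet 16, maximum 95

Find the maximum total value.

Highest margin per pallet first: Route 6 16 > Route 14 11 > Route 23 9 > Route 3 3.
Route 6: +95 to 95 (cap) → 75 left.
Route 14: +40 to 40 (cap) → 35 left.
Route 23 takes 20 to reach its cap of 20 → 15 left.
Only 15 left; Route 3 takes them to reach 15.
Total = 3×15 + 11×40 + 9×20 + 16×95 = 2185.

2185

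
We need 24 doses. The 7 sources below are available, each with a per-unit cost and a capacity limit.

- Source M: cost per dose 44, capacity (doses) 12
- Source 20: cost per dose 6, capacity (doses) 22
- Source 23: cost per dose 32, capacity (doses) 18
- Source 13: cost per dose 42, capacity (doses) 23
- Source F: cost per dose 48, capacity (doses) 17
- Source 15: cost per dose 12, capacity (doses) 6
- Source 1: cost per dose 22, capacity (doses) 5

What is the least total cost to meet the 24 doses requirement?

Use sources in increasing cost order.
Take 22 from Source 20 at 6 ; need 2 more.
Source 15 at 12: take 2 of its 6 ; requirement met.
Source 1, Source 23, Source 13, Source M, Source F: unused.
Cost = 22×6 + 2×12 = 156.

156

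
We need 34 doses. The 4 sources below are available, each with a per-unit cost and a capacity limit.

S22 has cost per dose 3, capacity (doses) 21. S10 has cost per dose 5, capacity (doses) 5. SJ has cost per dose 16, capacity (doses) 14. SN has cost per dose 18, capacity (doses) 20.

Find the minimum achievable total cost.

Cheapest first:
Take 21 from S22 at 3 → need 13 more.
S10 (5): use full 5 → 8 doses to go.
SJ at 16: take 8 of its 14 → requirement met.
SN: unused.
Cost = 21×3 + 5×5 + 8×16 = 216.

216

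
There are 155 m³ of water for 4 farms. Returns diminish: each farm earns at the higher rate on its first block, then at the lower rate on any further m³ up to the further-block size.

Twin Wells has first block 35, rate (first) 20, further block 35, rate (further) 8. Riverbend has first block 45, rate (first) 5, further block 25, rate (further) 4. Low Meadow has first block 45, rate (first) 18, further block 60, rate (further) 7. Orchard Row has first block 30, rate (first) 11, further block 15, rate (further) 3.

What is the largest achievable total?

2190

Order all 8 blocks by rate: Twin Wells/first 20 > Low Meadow/first 18 > Orchard Row/first 11 > Twin Wells/second 8 > Low Meadow/second 7 > Riverbend/first 5 > Riverbend/second 4 > Orchard Row/second 3.
Twin Wells first at 20: fill all 35 ; 120 left.
Fill Low Meadow first block (45 at 18) ; 75 left.
Orchard Row/first (11): +30 ; 45 left.
Fill Twin Wells second block (35 at 8) ; 10 left.
10 remain; put them into Low Meadow second at 7.
Total = 20×35 + 18×45 + 11×30 + 8×35 + 7×10 = 2190.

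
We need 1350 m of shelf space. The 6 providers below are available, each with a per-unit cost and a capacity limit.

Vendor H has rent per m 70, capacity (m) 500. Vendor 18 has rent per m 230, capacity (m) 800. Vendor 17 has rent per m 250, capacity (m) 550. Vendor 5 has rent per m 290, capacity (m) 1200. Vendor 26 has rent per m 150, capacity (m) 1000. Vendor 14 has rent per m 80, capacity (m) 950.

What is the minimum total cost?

103000

Fill from the cheapest provider first.
Vendor H (70): use full 500 ; 850 m to go.
Vendor 14 (80): take the remaining 850 ; done.
Vendor 26, Vendor 18, Vendor 17, Vendor 5: unused.
Cost = 500×70 + 850×80 = 103000.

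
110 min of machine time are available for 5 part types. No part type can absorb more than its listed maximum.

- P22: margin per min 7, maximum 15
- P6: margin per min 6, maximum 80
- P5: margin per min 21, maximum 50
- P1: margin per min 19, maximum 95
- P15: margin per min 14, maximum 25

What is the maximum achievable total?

Order the part types by margin per min: P5 21 > P1 19 > P15 14 > P22 7 > P6 6.
Give P5 50 to hit its cap of 50 ; 60 left.
P1: +60 (room for 95) → 60. Pool exhausted.
Total = 21×50 + 19×60 = 2190.

2190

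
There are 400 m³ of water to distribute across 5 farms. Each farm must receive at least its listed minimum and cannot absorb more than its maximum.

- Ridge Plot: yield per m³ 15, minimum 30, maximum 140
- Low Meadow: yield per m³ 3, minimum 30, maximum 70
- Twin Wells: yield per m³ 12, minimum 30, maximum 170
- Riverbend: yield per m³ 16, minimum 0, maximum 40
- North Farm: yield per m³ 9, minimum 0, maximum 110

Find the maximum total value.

5050

Meeting every minimum uses 30+30+30+0+0 = 90 m³, leaving 310.
Highest yield per m³ first: Riverbend 16 > Ridge Plot 15 > Twin Wells 12 > North Farm 9 > Low Meadow 3.
Give Riverbend 40 more to hit its cap of 40 — 270 left.
Ridge Plot: +110 to 140 (cap) — 160 left.
Twin Wells takes 140 more to reach its cap of 170 — 20 left.
Only 20 left; North Farm takes them to reach 20.
Total = 15×140 + 3×30 + 12×170 + 16×40 + 9×20 = 5050.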